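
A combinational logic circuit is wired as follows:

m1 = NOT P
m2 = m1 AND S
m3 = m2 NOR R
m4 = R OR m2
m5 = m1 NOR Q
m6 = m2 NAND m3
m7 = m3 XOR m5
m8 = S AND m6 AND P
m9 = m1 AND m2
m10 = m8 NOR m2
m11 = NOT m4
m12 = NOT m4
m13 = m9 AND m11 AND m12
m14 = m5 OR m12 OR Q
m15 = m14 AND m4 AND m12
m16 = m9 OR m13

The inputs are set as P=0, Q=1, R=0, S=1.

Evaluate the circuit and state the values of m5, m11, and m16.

m5 = 0, m11 = 0, m16 = 1

m1 = NOT P = NOT 0 = 1
m2 = m1 AND S = 1 AND 1 = 1
m4 = R OR m2 = 0 OR 1 = 1
m5 = m1 NOR Q = 1 NOR 1 = 0
m9 = m1 AND m2 = 1 AND 1 = 1
m11 = NOT m4 = NOT 1 = 0
m12 = NOT m4 = NOT 1 = 0
m13 = m9 AND m11 AND m12 = 1 AND 0 AND 0 = 0
m16 = m9 OR m13 = 1 OR 0 = 1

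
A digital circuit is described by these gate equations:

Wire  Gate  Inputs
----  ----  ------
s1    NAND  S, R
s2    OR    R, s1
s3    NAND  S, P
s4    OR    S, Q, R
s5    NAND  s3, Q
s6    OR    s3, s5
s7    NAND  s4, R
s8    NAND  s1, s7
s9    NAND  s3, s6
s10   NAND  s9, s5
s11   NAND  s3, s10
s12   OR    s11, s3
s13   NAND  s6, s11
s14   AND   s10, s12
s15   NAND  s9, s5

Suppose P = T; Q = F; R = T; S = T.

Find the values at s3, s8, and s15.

s3 = F, s8 = T, s15 = F

s1 = S NAND R = T NAND T = F
s3 = S NAND P = T NAND T = F
s4 = S OR Q OR R = T OR F OR T = T
s5 = s3 NAND Q = F NAND F = T
s6 = s3 OR s5 = F OR T = T
s7 = s4 NAND R = T NAND T = F
s8 = s1 NAND s7 = F NAND F = T
s9 = s3 NAND s6 = F NAND T = T
s15 = s9 NAND s5 = T NAND T = F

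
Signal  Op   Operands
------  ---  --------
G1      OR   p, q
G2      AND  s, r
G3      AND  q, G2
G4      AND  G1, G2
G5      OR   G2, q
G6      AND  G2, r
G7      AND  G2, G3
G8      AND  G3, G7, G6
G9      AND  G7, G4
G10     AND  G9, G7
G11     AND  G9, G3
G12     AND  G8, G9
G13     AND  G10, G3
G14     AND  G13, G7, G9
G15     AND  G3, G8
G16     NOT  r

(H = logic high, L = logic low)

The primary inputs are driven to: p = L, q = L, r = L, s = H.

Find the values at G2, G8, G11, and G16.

G2 = L, G8 = L, G11 = L, G16 = H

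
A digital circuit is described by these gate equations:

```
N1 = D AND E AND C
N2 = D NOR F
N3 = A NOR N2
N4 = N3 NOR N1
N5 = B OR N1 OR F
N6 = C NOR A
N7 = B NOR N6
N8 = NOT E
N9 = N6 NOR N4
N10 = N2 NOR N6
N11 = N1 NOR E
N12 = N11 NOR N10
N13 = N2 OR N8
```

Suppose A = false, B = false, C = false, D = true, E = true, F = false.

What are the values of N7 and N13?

N7 = false, N13 = false

N2 = D NOR F = true NOR false = false
N6 = C NOR A = false NOR false = true
N7 = B NOR N6 = false NOR true = false
N8 = NOT E = NOT true = false
N13 = N2 OR N8 = false OR false = false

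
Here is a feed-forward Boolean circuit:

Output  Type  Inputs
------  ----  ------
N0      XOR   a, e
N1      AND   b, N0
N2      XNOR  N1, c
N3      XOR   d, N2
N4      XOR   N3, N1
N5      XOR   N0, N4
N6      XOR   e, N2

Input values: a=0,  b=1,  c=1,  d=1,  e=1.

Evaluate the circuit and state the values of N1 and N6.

N0 = a XOR e = 0 XOR 1 = 1
N1 = b AND N0 = 1 AND 1 = 1
N2 = N1 XNOR c = 1 XNOR 1 = 1
N6 = e XOR N2 = 1 XOR 1 = 0

N1 = 1, N6 = 0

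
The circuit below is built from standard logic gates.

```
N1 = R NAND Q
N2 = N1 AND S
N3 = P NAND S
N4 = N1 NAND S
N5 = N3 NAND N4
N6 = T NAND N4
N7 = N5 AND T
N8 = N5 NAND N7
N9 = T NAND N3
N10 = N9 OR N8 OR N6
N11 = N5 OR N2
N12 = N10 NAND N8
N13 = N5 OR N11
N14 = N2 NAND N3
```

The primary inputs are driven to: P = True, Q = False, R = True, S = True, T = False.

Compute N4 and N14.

N1 = R NAND Q = True NAND False = True
N2 = N1 AND S = True AND True = True
N3 = P NAND S = True NAND True = False
N4 = N1 NAND S = True NAND True = False
N14 = N2 NAND N3 = True NAND False = True

N4 = False, N14 = True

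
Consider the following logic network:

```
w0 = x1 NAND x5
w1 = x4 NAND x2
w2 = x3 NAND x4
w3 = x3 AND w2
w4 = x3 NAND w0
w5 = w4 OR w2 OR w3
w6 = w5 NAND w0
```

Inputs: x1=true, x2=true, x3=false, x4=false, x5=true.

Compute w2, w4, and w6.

w2 = true  w4 = true  w6 = true

w0 = x1 NAND x5 = true NAND true = false
w2 = x3 NAND x4 = false NAND false = true
w3 = x3 AND w2 = false AND true = false
w4 = x3 NAND w0 = false NAND false = true
w5 = w4 OR w2 OR w3 = true OR true OR false = true
w6 = w5 NAND w0 = true NAND false = true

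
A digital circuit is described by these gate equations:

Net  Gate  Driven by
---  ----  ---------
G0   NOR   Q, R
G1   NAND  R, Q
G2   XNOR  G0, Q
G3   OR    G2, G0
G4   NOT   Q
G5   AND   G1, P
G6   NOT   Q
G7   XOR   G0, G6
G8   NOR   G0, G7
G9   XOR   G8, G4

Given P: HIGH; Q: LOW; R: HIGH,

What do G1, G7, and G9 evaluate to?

G1 = HIGH  G7 = HIGH  G9 = HIGH

G0 = Q NOR R = LOW NOR HIGH = LOW
G1 = R NAND Q = HIGH NAND LOW = HIGH
G4 = NOT Q = NOT LOW = HIGH
G6 = NOT Q = NOT LOW = HIGH
G7 = G0 XOR G6 = LOW XOR HIGH = HIGH
G8 = G0 NOR G7 = LOW NOR HIGH = LOW
G9 = G8 XOR G4 = LOW XOR HIGH = HIGH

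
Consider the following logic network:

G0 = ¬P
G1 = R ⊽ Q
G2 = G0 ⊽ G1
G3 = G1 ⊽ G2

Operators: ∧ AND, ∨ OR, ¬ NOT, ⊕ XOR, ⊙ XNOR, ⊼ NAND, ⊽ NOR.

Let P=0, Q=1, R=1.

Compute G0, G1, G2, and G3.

G0 = 1; G1 = 0; G2 = 0; G3 = 1

G0 = NOT P = NOT 0 = 1
G1 = R NOR Q = 1 NOR 1 = 0
G2 = G0 NOR G1 = 1 NOR 0 = 0
G3 = G1 NOR G2 = 0 NOR 0 = 1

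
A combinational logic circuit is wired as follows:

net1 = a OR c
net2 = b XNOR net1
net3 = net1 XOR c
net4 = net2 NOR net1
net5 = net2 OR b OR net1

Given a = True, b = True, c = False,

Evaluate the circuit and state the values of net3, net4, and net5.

net1 = a OR c = True OR False = True
net2 = b XNOR net1 = True XNOR True = True
net3 = net1 XOR c = True XOR False = True
net4 = net2 NOR net1 = True NOR True = False
net5 = net2 OR b OR net1 = True OR True OR True = True

net3 = True, net4 = False, net5 = True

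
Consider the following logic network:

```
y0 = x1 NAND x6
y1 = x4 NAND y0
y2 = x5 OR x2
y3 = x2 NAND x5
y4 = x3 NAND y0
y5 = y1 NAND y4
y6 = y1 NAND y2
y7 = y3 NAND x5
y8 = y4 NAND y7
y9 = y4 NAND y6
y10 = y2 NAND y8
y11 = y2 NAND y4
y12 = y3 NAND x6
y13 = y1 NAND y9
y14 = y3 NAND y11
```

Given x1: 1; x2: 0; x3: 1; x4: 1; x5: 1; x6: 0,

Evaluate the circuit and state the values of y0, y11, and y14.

y0 = 1, y11 = 1, y14 = 0

y0 = x1 NAND x6 = 1 NAND 0 = 1
y2 = x5 OR x2 = 1 OR 0 = 1
y3 = x2 NAND x5 = 0 NAND 1 = 1
y4 = x3 NAND y0 = 1 NAND 1 = 0
y11 = y2 NAND y4 = 1 NAND 0 = 1
y14 = y3 NAND y11 = 1 NAND 1 = 0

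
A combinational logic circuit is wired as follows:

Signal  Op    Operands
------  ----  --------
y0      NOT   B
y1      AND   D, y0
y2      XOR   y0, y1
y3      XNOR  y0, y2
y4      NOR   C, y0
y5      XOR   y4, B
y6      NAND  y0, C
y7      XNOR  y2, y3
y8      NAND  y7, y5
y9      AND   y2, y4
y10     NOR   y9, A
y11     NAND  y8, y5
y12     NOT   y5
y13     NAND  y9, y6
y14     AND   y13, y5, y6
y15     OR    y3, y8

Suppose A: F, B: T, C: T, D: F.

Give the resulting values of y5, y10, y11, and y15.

y5 = T; y10 = T; y11 = F; y15 = T

y0 = NOT B = NOT T = F
y1 = D AND y0 = F AND F = F
y2 = y0 XOR y1 = F XOR F = F
y3 = y0 XNOR y2 = F XNOR F = T
y4 = C NOR y0 = T NOR F = F
y5 = y4 XOR B = F XOR T = T
y7 = y2 XNOR y3 = F XNOR T = F
y8 = y7 NAND y5 = F NAND T = T
y9 = y2 AND y4 = F AND F = F
y10 = y9 NOR A = F NOR F = T
y11 = y8 NAND y5 = T NAND T = F
y15 = y3 OR y8 = T OR T = T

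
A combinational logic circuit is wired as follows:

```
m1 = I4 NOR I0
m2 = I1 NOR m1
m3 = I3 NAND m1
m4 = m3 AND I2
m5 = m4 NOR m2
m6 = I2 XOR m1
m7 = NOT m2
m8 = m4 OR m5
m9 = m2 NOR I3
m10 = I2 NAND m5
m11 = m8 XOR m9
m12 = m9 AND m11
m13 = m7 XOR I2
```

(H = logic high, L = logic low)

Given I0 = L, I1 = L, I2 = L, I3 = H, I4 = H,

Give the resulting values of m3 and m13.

m1 = I4 NOR I0 = H NOR L = L
m2 = I1 NOR m1 = L NOR L = H
m3 = I3 NAND m1 = H NAND L = H
m7 = NOT m2 = NOT H = L
m13 = m7 XOR I2 = L XOR L = L

m3 = H  m13 = L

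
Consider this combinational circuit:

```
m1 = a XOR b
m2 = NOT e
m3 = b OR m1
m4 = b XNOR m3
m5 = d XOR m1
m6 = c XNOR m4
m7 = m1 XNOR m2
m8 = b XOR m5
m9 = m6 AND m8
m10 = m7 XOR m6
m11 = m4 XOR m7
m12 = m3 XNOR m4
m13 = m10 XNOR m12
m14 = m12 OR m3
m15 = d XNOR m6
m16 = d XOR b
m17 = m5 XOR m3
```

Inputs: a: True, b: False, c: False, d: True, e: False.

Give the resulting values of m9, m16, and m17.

m9 = False, m16 = True, m17 = True

m1 = a XOR b = True XOR False = True
m3 = b OR m1 = False OR True = True
m4 = b XNOR m3 = False XNOR True = False
m5 = d XOR m1 = True XOR True = False
m6 = c XNOR m4 = False XNOR False = True
m8 = b XOR m5 = False XOR False = False
m9 = m6 AND m8 = True AND False = False
m16 = d XOR b = True XOR False = True
m17 = m5 XOR m3 = False XOR True = True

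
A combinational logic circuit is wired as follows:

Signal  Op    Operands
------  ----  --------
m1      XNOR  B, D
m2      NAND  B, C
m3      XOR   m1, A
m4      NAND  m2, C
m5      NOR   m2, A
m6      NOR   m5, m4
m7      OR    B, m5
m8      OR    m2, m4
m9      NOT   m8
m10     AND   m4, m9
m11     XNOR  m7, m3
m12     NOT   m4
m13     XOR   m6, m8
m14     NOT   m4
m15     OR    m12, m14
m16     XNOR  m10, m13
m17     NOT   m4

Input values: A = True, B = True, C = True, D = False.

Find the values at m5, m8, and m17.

m5 = False, m8 = True, m17 = False

m2 = B NAND C = True NAND True = False
m4 = m2 NAND C = False NAND True = True
m5 = m2 NOR A = False NOR True = False
m8 = m2 OR m4 = False OR True = True
m17 = NOT m4 = NOT True = False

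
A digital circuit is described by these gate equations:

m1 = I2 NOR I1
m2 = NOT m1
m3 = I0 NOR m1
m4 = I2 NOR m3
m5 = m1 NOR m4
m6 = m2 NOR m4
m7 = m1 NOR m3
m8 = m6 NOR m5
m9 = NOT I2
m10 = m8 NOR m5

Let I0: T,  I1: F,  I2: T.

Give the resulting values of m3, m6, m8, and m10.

m3 = F  m6 = F  m8 = F  m10 = F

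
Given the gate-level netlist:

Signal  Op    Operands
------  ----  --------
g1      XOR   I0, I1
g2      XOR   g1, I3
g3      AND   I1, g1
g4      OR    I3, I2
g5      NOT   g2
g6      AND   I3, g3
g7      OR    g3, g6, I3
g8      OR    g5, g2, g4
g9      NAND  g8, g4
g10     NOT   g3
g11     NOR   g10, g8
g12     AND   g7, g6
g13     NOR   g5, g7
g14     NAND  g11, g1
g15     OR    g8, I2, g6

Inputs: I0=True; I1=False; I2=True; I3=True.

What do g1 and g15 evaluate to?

g1 = True  g15 = True

g1 = I0 XOR I1 = True XOR False = True
g2 = g1 XOR I3 = True XOR True = False
g3 = I1 AND g1 = False AND True = False
g4 = I3 OR I2 = True OR True = True
g5 = NOT g2 = NOT False = True
g6 = I3 AND g3 = True AND False = False
g8 = g5 OR g2 OR g4 = True OR False OR True = True
g15 = g8 OR I2 OR g6 = True OR True OR False = True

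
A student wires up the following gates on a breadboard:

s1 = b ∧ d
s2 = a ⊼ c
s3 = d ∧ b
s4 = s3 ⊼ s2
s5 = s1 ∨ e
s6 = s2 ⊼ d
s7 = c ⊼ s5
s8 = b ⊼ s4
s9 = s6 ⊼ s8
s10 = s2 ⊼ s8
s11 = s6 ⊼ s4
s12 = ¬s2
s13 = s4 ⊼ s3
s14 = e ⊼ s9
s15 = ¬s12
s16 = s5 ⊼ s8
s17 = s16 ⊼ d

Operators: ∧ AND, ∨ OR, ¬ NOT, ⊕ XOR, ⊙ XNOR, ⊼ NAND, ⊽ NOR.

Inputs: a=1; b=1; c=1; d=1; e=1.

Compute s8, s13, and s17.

s8 = 0; s13 = 0; s17 = 0

s1 = b AND d = 1 AND 1 = 1
s2 = a NAND c = 1 NAND 1 = 0
s3 = d AND b = 1 AND 1 = 1
s4 = s3 NAND s2 = 1 NAND 0 = 1
s5 = s1 OR e = 1 OR 1 = 1
s8 = b NAND s4 = 1 NAND 1 = 0
s13 = s4 NAND s3 = 1 NAND 1 = 0
s16 = s5 NAND s8 = 1 NAND 0 = 1
s17 = s16 NAND d = 1 NAND 1 = 0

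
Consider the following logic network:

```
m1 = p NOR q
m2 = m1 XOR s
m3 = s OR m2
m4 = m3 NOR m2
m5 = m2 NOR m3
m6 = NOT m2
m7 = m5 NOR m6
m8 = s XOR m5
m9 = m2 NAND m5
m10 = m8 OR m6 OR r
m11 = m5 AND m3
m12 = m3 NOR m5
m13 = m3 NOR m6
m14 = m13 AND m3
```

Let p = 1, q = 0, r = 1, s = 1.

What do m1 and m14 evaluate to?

m1 = 0  m14 = 0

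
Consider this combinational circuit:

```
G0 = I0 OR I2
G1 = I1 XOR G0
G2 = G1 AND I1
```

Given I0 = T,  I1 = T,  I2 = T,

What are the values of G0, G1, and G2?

G0 = I0 OR I2 = T OR T = T
G1 = I1 XOR G0 = T XOR T = F
G2 = G1 AND I1 = F AND T = F

G0 = T; G1 = F; G2 = F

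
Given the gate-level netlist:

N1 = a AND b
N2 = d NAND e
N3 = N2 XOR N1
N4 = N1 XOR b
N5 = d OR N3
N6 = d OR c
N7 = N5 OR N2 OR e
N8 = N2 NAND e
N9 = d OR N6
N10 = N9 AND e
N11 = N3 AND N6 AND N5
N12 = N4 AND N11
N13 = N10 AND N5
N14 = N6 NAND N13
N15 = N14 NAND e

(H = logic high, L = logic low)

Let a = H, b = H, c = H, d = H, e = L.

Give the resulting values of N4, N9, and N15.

N4 = L, N9 = H, N15 = H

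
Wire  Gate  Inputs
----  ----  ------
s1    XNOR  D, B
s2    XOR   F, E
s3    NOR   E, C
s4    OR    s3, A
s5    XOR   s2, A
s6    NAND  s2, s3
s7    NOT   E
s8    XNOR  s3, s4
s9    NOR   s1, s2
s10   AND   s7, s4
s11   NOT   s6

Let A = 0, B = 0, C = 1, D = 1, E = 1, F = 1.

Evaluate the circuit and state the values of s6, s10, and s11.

s2 = F XOR E = 1 XOR 1 = 0
s3 = E NOR C = 1 NOR 1 = 0
s4 = s3 OR A = 0 OR 0 = 0
s6 = s2 NAND s3 = 0 NAND 0 = 1
s7 = NOT E = NOT 1 = 0
s10 = s7 AND s4 = 0 AND 0 = 0
s11 = NOT s6 = NOT 1 = 0

s6 = 1, s10 = 0, s11 = 0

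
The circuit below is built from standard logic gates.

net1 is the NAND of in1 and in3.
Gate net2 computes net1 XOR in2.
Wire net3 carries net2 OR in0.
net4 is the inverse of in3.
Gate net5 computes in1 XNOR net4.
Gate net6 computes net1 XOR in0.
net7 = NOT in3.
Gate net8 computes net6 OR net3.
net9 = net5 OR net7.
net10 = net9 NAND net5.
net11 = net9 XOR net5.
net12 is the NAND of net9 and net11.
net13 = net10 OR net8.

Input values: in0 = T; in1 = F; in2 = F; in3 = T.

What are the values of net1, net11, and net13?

net1 = T; net11 = F; net13 = T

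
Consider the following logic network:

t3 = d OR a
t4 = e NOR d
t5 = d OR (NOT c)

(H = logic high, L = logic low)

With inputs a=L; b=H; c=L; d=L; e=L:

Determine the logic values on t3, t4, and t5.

t3 = L, t4 = H, t5 = H

t3 = L OR L = L
t4 = L NOR L = H
t5 = L OR (NOT L) = H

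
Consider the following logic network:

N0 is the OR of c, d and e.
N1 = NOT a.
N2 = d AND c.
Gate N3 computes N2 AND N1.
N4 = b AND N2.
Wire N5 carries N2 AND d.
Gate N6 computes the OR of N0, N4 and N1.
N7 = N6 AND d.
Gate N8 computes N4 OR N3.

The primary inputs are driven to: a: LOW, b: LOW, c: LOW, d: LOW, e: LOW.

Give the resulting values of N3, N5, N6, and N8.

N3 = LOW  N5 = LOW  N6 = HIGH  N8 = LOW

N0 = c OR d OR e = LOW OR LOW OR LOW = LOW
N1 = NOT a = NOT LOW = HIGH
N2 = d AND c = LOW AND LOW = LOW
N3 = N2 AND N1 = LOW AND HIGH = LOW
N4 = b AND N2 = LOW AND LOW = LOW
N5 = N2 AND d = LOW AND LOW = LOW
N6 = N0 OR N4 OR N1 = LOW OR LOW OR HIGH = HIGH
N8 = N4 OR N3 = LOW OR LOW = LOW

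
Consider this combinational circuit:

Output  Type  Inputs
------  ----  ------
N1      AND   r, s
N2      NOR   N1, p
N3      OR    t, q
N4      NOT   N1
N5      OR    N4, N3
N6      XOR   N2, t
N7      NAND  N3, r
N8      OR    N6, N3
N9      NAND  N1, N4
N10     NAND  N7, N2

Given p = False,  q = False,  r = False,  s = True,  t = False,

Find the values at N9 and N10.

N9 = True  N10 = False

N1 = r AND s = False AND True = False
N2 = N1 NOR p = False NOR False = True
N3 = t OR q = False OR False = False
N4 = NOT N1 = NOT False = True
N7 = N3 NAND r = False NAND False = True
N9 = N1 NAND N4 = False NAND True = True
N10 = N7 NAND N2 = True NAND True = False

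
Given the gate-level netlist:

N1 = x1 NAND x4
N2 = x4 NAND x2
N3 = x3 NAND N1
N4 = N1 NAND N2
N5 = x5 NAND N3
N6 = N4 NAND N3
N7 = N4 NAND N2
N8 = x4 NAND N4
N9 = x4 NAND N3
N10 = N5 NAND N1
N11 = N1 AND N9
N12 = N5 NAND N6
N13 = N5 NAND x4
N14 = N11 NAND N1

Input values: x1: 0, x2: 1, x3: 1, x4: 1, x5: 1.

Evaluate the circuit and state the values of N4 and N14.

N4 = 1, N14 = 0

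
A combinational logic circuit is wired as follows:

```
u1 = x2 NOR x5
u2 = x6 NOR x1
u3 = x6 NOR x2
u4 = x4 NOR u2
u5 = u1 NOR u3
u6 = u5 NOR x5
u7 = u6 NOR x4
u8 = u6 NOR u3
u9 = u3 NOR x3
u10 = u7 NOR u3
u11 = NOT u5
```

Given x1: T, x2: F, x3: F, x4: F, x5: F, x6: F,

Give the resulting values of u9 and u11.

u9 = F  u11 = T

u1 = x2 NOR x5 = F NOR F = T
u3 = x6 NOR x2 = F NOR F = T
u5 = u1 NOR u3 = T NOR T = F
u9 = u3 NOR x3 = T NOR F = F
u11 = NOT u5 = NOT F = T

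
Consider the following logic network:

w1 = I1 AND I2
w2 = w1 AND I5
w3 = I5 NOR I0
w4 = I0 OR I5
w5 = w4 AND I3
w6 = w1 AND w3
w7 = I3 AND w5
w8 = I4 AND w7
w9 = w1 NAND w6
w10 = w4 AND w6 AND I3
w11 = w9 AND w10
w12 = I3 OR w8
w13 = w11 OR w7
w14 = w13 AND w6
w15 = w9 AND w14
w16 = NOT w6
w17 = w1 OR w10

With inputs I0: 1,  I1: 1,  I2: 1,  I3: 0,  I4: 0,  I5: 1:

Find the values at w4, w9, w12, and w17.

w4 = 1, w9 = 1, w12 = 0, w17 = 1

w1 = I1 AND I2 = 1 AND 1 = 1
w3 = I5 NOR I0 = 1 NOR 1 = 0
w4 = I0 OR I5 = 1 OR 1 = 1
w5 = w4 AND I3 = 1 AND 0 = 0
w6 = w1 AND w3 = 1 AND 0 = 0
w7 = I3 AND w5 = 0 AND 0 = 0
w8 = I4 AND w7 = 0 AND 0 = 0
w9 = w1 NAND w6 = 1 NAND 0 = 1
w10 = w4 AND w6 AND I3 = 1 AND 0 AND 0 = 0
w12 = I3 OR w8 = 0 OR 0 = 0
w17 = w1 OR w10 = 1 OR 0 = 1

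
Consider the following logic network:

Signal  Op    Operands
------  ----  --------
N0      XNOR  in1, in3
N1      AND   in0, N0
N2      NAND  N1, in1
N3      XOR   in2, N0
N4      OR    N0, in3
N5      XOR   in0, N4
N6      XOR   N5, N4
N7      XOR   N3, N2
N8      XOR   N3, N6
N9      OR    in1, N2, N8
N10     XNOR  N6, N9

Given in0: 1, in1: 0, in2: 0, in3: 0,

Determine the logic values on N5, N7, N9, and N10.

N5 = 0, N7 = 0, N9 = 1, N10 = 1

N0 = in1 XNOR in3 = 0 XNOR 0 = 1
N1 = in0 AND N0 = 1 AND 1 = 1
N2 = N1 NAND in1 = 1 NAND 0 = 1
N3 = in2 XOR N0 = 0 XOR 1 = 1
N4 = N0 OR in3 = 1 OR 0 = 1
N5 = in0 XOR N4 = 1 XOR 1 = 0
N6 = N5 XOR N4 = 0 XOR 1 = 1
N7 = N3 XOR N2 = 1 XOR 1 = 0
N8 = N3 XOR N6 = 1 XOR 1 = 0
N9 = in1 OR N2 OR N8 = 0 OR 1 OR 0 = 1
N10 = N6 XNOR N9 = 1 XNOR 1 = 1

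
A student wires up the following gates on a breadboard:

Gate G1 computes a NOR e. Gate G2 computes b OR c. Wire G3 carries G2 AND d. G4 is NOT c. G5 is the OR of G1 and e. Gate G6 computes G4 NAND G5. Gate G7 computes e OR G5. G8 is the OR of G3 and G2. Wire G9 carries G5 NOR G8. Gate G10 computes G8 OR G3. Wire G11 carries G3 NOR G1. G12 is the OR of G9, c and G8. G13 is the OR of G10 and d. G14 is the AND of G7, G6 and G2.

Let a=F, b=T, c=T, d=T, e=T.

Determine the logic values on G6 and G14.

G6 = T, G14 = T

G1 = a NOR e = F NOR T = F
G2 = b OR c = T OR T = T
G4 = NOT c = NOT T = F
G5 = G1 OR e = F OR T = T
G6 = G4 NAND G5 = F NAND T = T
G7 = e OR G5 = T OR T = T
G14 = G7 AND G6 AND G2 = T AND T AND T = T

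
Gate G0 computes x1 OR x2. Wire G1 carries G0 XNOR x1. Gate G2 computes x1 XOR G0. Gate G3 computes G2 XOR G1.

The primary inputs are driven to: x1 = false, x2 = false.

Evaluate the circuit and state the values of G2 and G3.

G2 = false; G3 = true

G0 = x1 OR x2 = false OR false = false
G1 = G0 XNOR x1 = false XNOR false = true
G2 = x1 XOR G0 = false XOR false = false
G3 = G2 XOR G1 = false XOR true = true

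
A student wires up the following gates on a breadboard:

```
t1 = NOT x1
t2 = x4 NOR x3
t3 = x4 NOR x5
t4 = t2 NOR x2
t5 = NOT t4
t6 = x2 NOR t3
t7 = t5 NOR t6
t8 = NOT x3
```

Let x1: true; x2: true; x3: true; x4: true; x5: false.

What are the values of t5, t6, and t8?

t5 = true; t6 = false; t8 = false

t2 = x4 NOR x3 = true NOR true = false
t3 = x4 NOR x5 = true NOR false = false
t4 = t2 NOR x2 = false NOR true = false
t5 = NOT t4 = NOT false = true
t6 = x2 NOR t3 = true NOR false = false
t8 = NOT x3 = NOT true = false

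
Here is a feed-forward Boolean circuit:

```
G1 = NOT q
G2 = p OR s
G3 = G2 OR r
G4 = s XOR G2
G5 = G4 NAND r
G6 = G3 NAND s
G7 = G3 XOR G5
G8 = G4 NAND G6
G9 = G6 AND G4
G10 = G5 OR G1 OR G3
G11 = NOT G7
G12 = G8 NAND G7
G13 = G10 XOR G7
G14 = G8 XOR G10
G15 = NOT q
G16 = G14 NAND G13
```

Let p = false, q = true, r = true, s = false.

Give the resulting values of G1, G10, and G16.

G1 = false, G10 = true, G16 = true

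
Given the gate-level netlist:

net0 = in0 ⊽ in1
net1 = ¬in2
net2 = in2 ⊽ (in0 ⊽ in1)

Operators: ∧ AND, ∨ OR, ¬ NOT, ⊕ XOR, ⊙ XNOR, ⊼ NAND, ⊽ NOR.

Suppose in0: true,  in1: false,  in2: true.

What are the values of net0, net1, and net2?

net0 = false; net1 = false; net2 = false

net0 = true ⊽ false = false
net1 = ¬true = false
net2 = true ⊽ (true ⊽ false) = false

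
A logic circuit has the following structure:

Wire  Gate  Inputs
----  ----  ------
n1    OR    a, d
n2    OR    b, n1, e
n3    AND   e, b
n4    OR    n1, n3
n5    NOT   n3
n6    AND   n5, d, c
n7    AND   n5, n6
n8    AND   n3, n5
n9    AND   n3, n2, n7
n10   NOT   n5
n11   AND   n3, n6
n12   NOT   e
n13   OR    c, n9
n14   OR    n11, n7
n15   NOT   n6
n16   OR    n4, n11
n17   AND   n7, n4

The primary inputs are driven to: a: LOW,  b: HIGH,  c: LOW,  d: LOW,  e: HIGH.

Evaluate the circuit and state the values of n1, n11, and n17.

n1 = a OR d = LOW OR LOW = LOW
n3 = e AND b = HIGH AND HIGH = HIGH
n4 = n1 OR n3 = LOW OR HIGH = HIGH
n5 = NOT n3 = NOT HIGH = LOW
n6 = n5 AND d AND c = LOW AND LOW AND LOW = LOW
n7 = n5 AND n6 = LOW AND LOW = LOW
n11 = n3 AND n6 = HIGH AND LOW = LOW
n17 = n7 AND n4 = LOW AND HIGH = LOW

n1 = LOW, n11 = LOW, n17 = LOW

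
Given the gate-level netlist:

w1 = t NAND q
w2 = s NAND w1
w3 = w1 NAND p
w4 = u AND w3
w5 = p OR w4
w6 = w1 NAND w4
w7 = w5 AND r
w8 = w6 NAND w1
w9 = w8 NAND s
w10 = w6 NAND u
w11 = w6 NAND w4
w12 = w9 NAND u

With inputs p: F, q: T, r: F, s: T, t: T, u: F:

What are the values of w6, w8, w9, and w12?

w6 = T  w8 = T  w9 = F  w12 = T

w1 = t NAND q = T NAND T = F
w3 = w1 NAND p = F NAND F = T
w4 = u AND w3 = F AND T = F
w6 = w1 NAND w4 = F NAND F = T
w8 = w6 NAND w1 = T NAND F = T
w9 = w8 NAND s = T NAND T = F
w12 = w9 NAND u = F NAND F = T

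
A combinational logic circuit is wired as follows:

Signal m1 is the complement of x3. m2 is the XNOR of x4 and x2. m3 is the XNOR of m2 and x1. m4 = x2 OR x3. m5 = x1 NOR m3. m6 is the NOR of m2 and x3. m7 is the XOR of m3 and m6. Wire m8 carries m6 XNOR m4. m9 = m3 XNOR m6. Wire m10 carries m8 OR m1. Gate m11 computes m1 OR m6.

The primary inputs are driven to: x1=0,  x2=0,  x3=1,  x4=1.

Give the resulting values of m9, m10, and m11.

m9 = 0; m10 = 0; m11 = 0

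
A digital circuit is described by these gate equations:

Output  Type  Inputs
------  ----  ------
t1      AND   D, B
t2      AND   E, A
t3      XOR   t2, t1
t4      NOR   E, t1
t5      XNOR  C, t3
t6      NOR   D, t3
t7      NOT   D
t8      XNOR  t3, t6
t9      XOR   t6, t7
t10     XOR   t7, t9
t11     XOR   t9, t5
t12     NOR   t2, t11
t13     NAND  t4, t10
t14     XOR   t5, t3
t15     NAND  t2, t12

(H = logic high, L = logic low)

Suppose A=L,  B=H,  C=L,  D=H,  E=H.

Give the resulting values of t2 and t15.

t1 = D AND B = H AND H = H
t2 = E AND A = H AND L = L
t3 = t2 XOR t1 = L XOR H = H
t5 = C XNOR t3 = L XNOR H = L
t6 = D NOR t3 = H NOR H = L
t7 = NOT D = NOT H = L
t9 = t6 XOR t7 = L XOR L = L
t11 = t9 XOR t5 = L XOR L = L
t12 = t2 NOR t11 = L NOR L = H
t15 = t2 NAND t12 = L NAND H = H

t2 = L, t15 = H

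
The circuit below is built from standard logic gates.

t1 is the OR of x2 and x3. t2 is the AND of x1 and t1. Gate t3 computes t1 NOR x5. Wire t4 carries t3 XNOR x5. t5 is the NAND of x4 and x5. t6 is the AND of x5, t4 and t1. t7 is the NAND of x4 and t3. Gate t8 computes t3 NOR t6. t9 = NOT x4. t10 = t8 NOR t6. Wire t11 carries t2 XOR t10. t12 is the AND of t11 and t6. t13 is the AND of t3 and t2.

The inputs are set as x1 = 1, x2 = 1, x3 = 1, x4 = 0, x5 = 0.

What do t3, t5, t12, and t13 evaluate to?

t1 = x2 OR x3 = 1 OR 1 = 1
t2 = x1 AND t1 = 1 AND 1 = 1
t3 = t1 NOR x5 = 1 NOR 0 = 0
t4 = t3 XNOR x5 = 0 XNOR 0 = 1
t5 = x4 NAND x5 = 0 NAND 0 = 1
t6 = x5 AND t4 AND t1 = 0 AND 1 AND 1 = 0
t8 = t3 NOR t6 = 0 NOR 0 = 1
t10 = t8 NOR t6 = 1 NOR 0 = 0
t11 = t2 XOR t10 = 1 XOR 0 = 1
t12 = t11 AND t6 = 1 AND 0 = 0
t13 = t3 AND t2 = 0 AND 1 = 0

t3 = 0  t5 = 1  t12 = 0  t13 = 0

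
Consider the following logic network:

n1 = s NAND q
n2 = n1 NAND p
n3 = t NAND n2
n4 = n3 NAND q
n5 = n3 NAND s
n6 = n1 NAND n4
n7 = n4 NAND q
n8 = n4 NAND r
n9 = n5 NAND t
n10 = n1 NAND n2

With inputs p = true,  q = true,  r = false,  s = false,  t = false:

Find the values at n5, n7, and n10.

n1 = s NAND q = false NAND true = true
n2 = n1 NAND p = true NAND true = false
n3 = t NAND n2 = false NAND false = true
n4 = n3 NAND q = true NAND true = false
n5 = n3 NAND s = true NAND false = true
n7 = n4 NAND q = false NAND true = true
n10 = n1 NAND n2 = true NAND false = true

n5 = true, n7 = true, n10 = true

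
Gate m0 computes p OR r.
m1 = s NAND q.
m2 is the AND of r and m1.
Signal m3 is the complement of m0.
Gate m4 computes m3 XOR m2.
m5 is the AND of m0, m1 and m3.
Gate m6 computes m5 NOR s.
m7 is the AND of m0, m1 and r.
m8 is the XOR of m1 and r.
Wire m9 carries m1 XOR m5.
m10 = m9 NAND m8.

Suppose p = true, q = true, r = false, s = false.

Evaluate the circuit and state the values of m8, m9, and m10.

m8 = true, m9 = true, m10 = false

m0 = p OR r = true OR false = true
m1 = s NAND q = false NAND true = true
m3 = NOT m0 = NOT true = false
m5 = m0 AND m1 AND m3 = true AND true AND false = false
m8 = m1 XOR r = true XOR false = true
m9 = m1 XOR m5 = true XOR false = true
m10 = m9 NAND m8 = true NAND true = false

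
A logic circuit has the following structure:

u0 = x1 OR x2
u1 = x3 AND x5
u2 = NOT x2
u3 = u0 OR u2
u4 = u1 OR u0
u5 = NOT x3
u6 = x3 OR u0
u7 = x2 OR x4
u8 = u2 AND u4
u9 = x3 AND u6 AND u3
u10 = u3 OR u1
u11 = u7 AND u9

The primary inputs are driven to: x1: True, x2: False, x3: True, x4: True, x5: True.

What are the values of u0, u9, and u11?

u0 = True; u9 = True; u11 = True

u0 = x1 OR x2 = True OR False = True
u2 = NOT x2 = NOT False = True
u3 = u0 OR u2 = True OR True = True
u6 = x3 OR u0 = True OR True = True
u7 = x2 OR x4 = False OR True = True
u9 = x3 AND u6 AND u3 = True AND True AND True = True
u11 = u7 AND u9 = True AND True = True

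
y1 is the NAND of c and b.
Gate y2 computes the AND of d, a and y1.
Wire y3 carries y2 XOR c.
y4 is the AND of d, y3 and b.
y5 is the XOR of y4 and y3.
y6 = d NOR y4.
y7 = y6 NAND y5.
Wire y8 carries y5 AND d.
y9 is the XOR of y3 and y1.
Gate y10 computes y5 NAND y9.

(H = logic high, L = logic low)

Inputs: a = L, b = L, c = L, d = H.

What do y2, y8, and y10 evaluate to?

y2 = L, y8 = L, y10 = H

y1 = c NAND b = L NAND L = H
y2 = d AND a AND y1 = H AND L AND H = L
y3 = y2 XOR c = L XOR L = L
y4 = d AND y3 AND b = H AND L AND L = L
y5 = y4 XOR y3 = L XOR L = L
y8 = y5 AND d = L AND H = L
y9 = y3 XOR y1 = L XOR H = H
y10 = y5 NAND y9 = L NAND H = H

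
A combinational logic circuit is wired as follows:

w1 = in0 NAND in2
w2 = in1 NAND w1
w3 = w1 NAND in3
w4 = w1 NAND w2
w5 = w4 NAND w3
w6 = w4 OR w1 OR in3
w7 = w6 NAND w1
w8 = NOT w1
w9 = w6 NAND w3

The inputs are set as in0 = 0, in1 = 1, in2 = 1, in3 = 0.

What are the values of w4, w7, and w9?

w1 = in0 NAND in2 = 0 NAND 1 = 1
w2 = in1 NAND w1 = 1 NAND 1 = 0
w3 = w1 NAND in3 = 1 NAND 0 = 1
w4 = w1 NAND w2 = 1 NAND 0 = 1
w6 = w4 OR w1 OR in3 = 1 OR 1 OR 0 = 1
w7 = w6 NAND w1 = 1 NAND 1 = 0
w9 = w6 NAND w3 = 1 NAND 1 = 0

w4 = 1, w7 = 0, w9 = 0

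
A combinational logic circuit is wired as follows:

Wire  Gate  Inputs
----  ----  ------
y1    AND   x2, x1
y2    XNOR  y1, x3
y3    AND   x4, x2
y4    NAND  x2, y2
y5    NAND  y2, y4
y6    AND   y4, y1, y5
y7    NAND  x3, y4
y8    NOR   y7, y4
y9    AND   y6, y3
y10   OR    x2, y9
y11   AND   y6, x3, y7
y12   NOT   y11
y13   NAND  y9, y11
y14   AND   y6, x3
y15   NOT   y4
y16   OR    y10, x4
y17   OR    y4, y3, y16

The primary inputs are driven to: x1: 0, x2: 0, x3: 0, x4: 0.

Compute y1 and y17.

y1 = 0, y17 = 1

y1 = x2 AND x1 = 0 AND 0 = 0
y2 = y1 XNOR x3 = 0 XNOR 0 = 1
y3 = x4 AND x2 = 0 AND 0 = 0
y4 = x2 NAND y2 = 0 NAND 1 = 1
y5 = y2 NAND y4 = 1 NAND 1 = 0
y6 = y4 AND y1 AND y5 = 1 AND 0 AND 0 = 0
y9 = y6 AND y3 = 0 AND 0 = 0
y10 = x2 OR y9 = 0 OR 0 = 0
y16 = y10 OR x4 = 0 OR 0 = 0
y17 = y4 OR y3 OR y16 = 1 OR 0 OR 0 = 1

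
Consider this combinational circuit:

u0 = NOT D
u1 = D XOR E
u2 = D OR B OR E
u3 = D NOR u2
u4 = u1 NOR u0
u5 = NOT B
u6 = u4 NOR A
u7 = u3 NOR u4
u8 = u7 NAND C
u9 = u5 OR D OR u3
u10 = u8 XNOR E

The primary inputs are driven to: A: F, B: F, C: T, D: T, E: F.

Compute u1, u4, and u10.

u1 = T; u4 = F; u10 = T

u0 = NOT D = NOT T = F
u1 = D XOR E = T XOR F = T
u2 = D OR B OR E = T OR F OR F = T
u3 = D NOR u2 = T NOR T = F
u4 = u1 NOR u0 = T NOR F = F
u7 = u3 NOR u4 = F NOR F = T
u8 = u7 NAND C = T NAND T = F
u10 = u8 XNOR E = F XNOR F = T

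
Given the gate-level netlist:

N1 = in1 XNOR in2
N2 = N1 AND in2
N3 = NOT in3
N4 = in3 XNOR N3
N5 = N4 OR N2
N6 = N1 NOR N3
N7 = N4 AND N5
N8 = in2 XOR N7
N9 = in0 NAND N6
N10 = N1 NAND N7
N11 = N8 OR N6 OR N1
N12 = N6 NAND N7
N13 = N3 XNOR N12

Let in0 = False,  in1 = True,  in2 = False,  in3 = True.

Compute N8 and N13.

N1 = in1 XNOR in2 = True XNOR False = False
N2 = N1 AND in2 = False AND False = False
N3 = NOT in3 = NOT True = False
N4 = in3 XNOR N3 = True XNOR False = False
N5 = N4 OR N2 = False OR False = False
N6 = N1 NOR N3 = False NOR False = True
N7 = N4 AND N5 = False AND False = False
N8 = in2 XOR N7 = False XOR False = False
N12 = N6 NAND N7 = True NAND False = True
N13 = N3 XNOR N12 = False XNOR True = False

N8 = False  N13 = False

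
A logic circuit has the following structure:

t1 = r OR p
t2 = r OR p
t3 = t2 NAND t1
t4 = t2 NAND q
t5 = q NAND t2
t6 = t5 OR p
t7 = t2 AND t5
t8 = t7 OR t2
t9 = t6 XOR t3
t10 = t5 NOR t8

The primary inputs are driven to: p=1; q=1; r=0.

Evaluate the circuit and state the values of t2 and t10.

t2 = 1; t10 = 0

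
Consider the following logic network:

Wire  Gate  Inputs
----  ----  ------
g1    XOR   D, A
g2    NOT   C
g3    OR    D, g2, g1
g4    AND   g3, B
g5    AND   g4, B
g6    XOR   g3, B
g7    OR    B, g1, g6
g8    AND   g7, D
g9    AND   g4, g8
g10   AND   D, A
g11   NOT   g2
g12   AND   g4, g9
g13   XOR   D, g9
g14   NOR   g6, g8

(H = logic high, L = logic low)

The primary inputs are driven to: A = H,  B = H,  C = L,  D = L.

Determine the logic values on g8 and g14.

g1 = D XOR A = L XOR H = H
g2 = NOT C = NOT L = H
g3 = D OR g2 OR g1 = L OR H OR H = H
g6 = g3 XOR B = H XOR H = L
g7 = B OR g1 OR g6 = H OR H OR L = H
g8 = g7 AND D = H AND L = L
g14 = g6 NOR g8 = L NOR L = H

g8 = L; g14 = H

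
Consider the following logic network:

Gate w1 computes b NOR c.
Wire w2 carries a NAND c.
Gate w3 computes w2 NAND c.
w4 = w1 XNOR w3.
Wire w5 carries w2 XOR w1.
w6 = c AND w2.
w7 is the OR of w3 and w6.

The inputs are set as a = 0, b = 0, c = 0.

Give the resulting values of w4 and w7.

w4 = 1; w7 = 1

w1 = b NOR c = 0 NOR 0 = 1
w2 = a NAND c = 0 NAND 0 = 1
w3 = w2 NAND c = 1 NAND 0 = 1
w4 = w1 XNOR w3 = 1 XNOR 1 = 1
w6 = c AND w2 = 0 AND 1 = 0
w7 = w3 OR w6 = 1 OR 0 = 1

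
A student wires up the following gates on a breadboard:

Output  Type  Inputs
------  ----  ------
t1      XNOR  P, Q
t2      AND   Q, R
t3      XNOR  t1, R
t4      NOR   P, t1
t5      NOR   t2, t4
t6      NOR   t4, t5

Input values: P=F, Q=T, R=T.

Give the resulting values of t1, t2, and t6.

t1 = P XNOR Q = F XNOR T = F
t2 = Q AND R = T AND T = T
t4 = P NOR t1 = F NOR F = T
t5 = t2 NOR t4 = T NOR T = F
t6 = t4 NOR t5 = T NOR F = F

t1 = F  t2 = T  t6 = F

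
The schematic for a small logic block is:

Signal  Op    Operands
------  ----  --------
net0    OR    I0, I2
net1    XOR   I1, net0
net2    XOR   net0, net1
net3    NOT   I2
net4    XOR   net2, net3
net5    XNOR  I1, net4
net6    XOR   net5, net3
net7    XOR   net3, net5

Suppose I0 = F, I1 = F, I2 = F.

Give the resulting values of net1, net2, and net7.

net0 = I0 OR I2 = F OR F = F
net1 = I1 XOR net0 = F XOR F = F
net2 = net0 XOR net1 = F XOR F = F
net3 = NOT I2 = NOT F = T
net4 = net2 XOR net3 = F XOR T = T
net5 = I1 XNOR net4 = F XNOR T = F
net7 = net3 XOR net5 = T XOR F = T

net1 = F, net2 = F, net7 = T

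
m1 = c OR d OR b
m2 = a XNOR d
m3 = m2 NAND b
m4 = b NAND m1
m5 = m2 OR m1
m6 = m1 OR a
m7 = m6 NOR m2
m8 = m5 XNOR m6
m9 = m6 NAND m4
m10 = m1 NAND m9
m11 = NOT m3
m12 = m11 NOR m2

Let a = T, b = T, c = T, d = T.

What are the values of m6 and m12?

m6 = T; m12 = F

m1 = c OR d OR b = T OR T OR T = T
m2 = a XNOR d = T XNOR T = T
m3 = m2 NAND b = T NAND T = F
m6 = m1 OR a = T OR T = T
m11 = NOT m3 = NOT F = T
m12 = m11 NOR m2 = T NOR T = F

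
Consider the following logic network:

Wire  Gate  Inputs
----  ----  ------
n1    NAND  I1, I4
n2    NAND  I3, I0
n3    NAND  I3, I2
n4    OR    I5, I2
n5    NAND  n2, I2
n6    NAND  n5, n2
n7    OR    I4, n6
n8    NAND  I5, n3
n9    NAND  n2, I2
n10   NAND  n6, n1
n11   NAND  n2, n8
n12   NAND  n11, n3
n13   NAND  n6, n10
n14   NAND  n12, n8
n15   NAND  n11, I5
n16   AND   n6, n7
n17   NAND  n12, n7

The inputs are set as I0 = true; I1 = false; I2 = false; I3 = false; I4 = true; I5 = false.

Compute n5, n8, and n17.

n2 = I3 NAND I0 = false NAND true = true
n3 = I3 NAND I2 = false NAND false = true
n5 = n2 NAND I2 = true NAND false = true
n6 = n5 NAND n2 = true NAND true = false
n7 = I4 OR n6 = true OR false = true
n8 = I5 NAND n3 = false NAND true = true
n11 = n2 NAND n8 = true NAND true = false
n12 = n11 NAND n3 = false NAND true = true
n17 = n12 NAND n7 = true NAND true = false

n5 = true, n8 = true, n17 = false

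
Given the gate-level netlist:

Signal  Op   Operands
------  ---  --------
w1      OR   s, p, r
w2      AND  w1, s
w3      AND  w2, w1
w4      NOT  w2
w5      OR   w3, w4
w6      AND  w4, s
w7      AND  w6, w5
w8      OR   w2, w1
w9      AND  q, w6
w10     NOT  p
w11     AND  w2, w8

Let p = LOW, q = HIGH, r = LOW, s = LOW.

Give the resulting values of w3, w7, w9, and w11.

w3 = LOW, w7 = LOW, w9 = LOW, w11 = LOW

w1 = s OR p OR r = LOW OR LOW OR LOW = LOW
w2 = w1 AND s = LOW AND LOW = LOW
w3 = w2 AND w1 = LOW AND LOW = LOW
w4 = NOT w2 = NOT LOW = HIGH
w5 = w3 OR w4 = LOW OR HIGH = HIGH
w6 = w4 AND s = HIGH AND LOW = LOW
w7 = w6 AND w5 = LOW AND HIGH = LOW
w8 = w2 OR w1 = LOW OR LOW = LOW
w9 = q AND w6 = HIGH AND LOW = LOW
w11 = w2 AND w8 = LOW AND LOW = LOW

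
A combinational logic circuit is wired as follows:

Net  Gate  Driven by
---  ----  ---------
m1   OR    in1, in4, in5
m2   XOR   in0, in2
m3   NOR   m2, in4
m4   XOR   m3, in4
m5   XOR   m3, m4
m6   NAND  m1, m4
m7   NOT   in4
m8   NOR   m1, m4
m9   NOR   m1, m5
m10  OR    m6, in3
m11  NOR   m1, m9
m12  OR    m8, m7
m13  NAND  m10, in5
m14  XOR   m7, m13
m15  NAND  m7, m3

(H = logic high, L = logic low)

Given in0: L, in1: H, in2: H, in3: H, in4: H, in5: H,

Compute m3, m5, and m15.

m3 = L; m5 = H; m15 = H

m2 = in0 XOR in2 = L XOR H = H
m3 = m2 NOR in4 = H NOR H = L
m4 = m3 XOR in4 = L XOR H = H
m5 = m3 XOR m4 = L XOR H = H
m7 = NOT in4 = NOT H = L
m15 = m7 NAND m3 = L NAND L = H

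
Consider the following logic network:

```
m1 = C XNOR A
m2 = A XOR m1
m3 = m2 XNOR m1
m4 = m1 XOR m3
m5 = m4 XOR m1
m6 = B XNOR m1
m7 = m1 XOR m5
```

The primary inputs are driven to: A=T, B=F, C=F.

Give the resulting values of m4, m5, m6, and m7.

m1 = C XNOR A = F XNOR T = F
m2 = A XOR m1 = T XOR F = T
m3 = m2 XNOR m1 = T XNOR F = F
m4 = m1 XOR m3 = F XOR F = F
m5 = m4 XOR m1 = F XOR F = F
m6 = B XNOR m1 = F XNOR F = T
m7 = m1 XOR m5 = F XOR F = F

m4 = F, m5 = F, m6 = T, m7 = F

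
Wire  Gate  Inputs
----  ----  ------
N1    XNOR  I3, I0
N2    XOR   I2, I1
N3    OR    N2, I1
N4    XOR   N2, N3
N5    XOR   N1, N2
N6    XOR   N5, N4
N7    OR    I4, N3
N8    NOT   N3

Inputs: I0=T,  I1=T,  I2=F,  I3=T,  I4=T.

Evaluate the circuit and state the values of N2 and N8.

N2 = T, N8 = F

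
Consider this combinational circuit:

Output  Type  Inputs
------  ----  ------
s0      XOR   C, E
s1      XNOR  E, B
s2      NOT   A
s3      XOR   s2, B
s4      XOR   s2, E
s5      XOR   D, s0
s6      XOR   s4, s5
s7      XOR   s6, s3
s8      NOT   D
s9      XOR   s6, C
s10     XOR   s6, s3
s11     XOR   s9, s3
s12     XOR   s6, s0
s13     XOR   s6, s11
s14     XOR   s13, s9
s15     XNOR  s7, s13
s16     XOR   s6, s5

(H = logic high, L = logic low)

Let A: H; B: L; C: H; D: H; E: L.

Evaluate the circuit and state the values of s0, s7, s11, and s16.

s0 = H, s7 = L, s11 = H, s16 = L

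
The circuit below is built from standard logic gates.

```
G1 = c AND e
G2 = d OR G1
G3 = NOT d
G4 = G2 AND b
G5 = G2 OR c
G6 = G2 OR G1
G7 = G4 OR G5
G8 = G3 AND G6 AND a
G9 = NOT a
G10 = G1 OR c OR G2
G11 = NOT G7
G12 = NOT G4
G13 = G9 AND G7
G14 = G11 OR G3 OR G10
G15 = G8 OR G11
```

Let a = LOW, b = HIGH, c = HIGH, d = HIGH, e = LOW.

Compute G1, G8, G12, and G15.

G1 = LOW; G8 = LOW; G12 = LOW; G15 = LOW

G1 = c AND e = HIGH AND LOW = LOW
G2 = d OR G1 = HIGH OR LOW = HIGH
G3 = NOT d = NOT HIGH = LOW
G4 = G2 AND b = HIGH AND HIGH = HIGH
G5 = G2 OR c = HIGH OR HIGH = HIGH
G6 = G2 OR G1 = HIGH OR LOW = HIGH
G7 = G4 OR G5 = HIGH OR HIGH = HIGH
G8 = G3 AND G6 AND a = LOW AND HIGH AND LOW = LOW
G11 = NOT G7 = NOT HIGH = LOW
G12 = NOT G4 = NOT HIGH = LOW
G15 = G8 OR G11 = LOW OR LOW = LOW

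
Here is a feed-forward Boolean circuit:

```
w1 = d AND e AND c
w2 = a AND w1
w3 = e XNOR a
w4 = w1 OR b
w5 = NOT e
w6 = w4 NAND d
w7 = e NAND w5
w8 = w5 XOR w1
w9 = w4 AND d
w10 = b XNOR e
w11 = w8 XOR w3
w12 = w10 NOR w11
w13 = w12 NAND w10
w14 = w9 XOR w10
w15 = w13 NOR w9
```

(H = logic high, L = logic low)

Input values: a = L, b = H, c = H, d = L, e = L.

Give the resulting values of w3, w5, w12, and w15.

w3 = H, w5 = H, w12 = H, w15 = L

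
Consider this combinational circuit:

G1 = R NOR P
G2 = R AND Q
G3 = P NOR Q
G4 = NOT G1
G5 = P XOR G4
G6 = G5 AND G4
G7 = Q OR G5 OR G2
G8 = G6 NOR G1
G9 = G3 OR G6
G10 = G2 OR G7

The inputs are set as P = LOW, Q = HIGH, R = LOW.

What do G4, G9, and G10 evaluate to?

G4 = LOW, G9 = LOW, G10 = HIGH

G1 = R NOR P = LOW NOR LOW = HIGH
G2 = R AND Q = LOW AND HIGH = LOW
G3 = P NOR Q = LOW NOR HIGH = LOW
G4 = NOT G1 = NOT HIGH = LOW
G5 = P XOR G4 = LOW XOR LOW = LOW
G6 = G5 AND G4 = LOW AND LOW = LOW
G7 = Q OR G5 OR G2 = HIGH OR LOW OR LOW = HIGH
G9 = G3 OR G6 = LOW OR LOW = LOW
G10 = G2 OR G7 = LOW OR HIGH = HIGH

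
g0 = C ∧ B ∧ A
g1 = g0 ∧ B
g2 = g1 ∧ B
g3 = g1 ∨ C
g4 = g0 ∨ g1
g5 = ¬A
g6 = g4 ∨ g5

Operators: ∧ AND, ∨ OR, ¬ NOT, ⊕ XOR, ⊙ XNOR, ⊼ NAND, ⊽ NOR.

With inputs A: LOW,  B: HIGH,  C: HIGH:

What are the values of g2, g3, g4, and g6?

g0 = C AND B AND A = HIGH AND HIGH AND LOW = LOW
g1 = g0 AND B = LOW AND HIGH = LOW
g2 = g1 AND B = LOW AND HIGH = LOW
g3 = g1 OR C = LOW OR HIGH = HIGH
g4 = g0 OR g1 = LOW OR LOW = LOW
g5 = NOT A = NOT LOW = HIGH
g6 = g4 OR g5 = LOW OR HIGH = HIGH

g2 = LOW  g3 = HIGH  g4 = LOW  g6 = HIGH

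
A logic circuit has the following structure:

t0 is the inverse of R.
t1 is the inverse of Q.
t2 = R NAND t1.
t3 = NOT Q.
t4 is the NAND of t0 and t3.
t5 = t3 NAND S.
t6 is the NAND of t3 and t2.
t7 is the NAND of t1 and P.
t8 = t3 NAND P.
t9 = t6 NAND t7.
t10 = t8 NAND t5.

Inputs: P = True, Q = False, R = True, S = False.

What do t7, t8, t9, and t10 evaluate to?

t1 = NOT Q = NOT False = True
t2 = R NAND t1 = True NAND True = False
t3 = NOT Q = NOT False = True
t5 = t3 NAND S = True NAND False = True
t6 = t3 NAND t2 = True NAND False = True
t7 = t1 NAND P = True NAND True = False
t8 = t3 NAND P = True NAND True = False
t9 = t6 NAND t7 = True NAND False = True
t10 = t8 NAND t5 = False NAND True = True

t7 = False; t8 = False; t9 = True; t10 = True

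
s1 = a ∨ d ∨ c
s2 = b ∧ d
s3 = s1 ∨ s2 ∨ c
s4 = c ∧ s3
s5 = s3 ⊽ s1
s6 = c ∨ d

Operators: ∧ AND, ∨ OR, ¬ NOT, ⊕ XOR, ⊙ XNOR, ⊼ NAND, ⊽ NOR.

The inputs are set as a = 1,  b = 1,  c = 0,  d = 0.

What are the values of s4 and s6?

s4 = 0, s6 = 0

s1 = a OR d OR c = 1 OR 0 OR 0 = 1
s2 = b AND d = 1 AND 0 = 0
s3 = s1 OR s2 OR c = 1 OR 0 OR 0 = 1
s4 = c AND s3 = 0 AND 1 = 0
s6 = c OR d = 0 OR 0 = 0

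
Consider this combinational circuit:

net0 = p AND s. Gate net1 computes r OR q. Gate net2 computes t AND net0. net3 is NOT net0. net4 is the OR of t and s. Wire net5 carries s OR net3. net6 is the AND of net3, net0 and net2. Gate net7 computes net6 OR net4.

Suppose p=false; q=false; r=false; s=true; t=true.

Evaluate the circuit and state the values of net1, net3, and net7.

net1 = false  net3 = true  net7 = true

net0 = p AND s = false AND true = false
net1 = r OR q = false OR false = false
net2 = t AND net0 = true AND false = false
net3 = NOT net0 = NOT false = true
net4 = t OR s = true OR true = true
net6 = net3 AND net0 AND net2 = true AND false AND false = false
net7 = net6 OR net4 = false OR true = true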